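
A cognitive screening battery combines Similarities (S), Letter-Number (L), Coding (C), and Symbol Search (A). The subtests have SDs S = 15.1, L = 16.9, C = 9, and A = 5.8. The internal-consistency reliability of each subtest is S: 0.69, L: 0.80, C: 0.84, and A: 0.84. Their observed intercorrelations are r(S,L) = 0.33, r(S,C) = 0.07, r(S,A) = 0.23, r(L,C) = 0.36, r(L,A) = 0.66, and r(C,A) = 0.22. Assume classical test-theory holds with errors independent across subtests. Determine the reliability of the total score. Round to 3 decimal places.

0.869

Var(S+L+C+A) = 15.1² + 16.9² + 9² + 5.8² + 2·[15.1·16.9·0.33 + 15.1·9·0.07 + 15.1·5.8·0.23 + 16.9·9·0.36 + 16.9·5.8·0.66 + 9·5.8·0.22] = 628.26 + 489.605 = 1117.86.
With uncorrelated errors the cross-covariances are all true-score covariance, so they carry over unchanged; only the diagonal terms shrink to ρᵢσᵢ².
True-score variance = [15.1²·0.69 + 16.9²·0.80 + 9²·0.84 + 5.8²·0.84] + 489.605 = 482.112 + 489.605 = 971.717.
Reliability = 971.717 / 1117.86 = 0.869.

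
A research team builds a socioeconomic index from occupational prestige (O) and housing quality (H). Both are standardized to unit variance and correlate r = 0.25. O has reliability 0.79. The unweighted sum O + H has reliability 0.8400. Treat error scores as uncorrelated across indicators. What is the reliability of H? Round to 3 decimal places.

0.810

Var(O+H) = 2 + 2·0.25 = 2.500.
True-score variance = ρ_O + ρ_H + 2·0.25, so 0.8400 = (0.79 + ρ_H + 0.50) / 2.500.
ρ_H = 0.8400·2.500 − 0.79 − 0.50 = 0.810.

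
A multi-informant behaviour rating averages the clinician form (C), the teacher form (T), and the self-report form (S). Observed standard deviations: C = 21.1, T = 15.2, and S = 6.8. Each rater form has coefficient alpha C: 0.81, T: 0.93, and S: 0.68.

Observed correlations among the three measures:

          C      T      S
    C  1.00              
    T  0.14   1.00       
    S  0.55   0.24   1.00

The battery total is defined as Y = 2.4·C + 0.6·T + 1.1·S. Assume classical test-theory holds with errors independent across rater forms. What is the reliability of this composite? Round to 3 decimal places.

Var(Y) = 2.4²·21.1² + 0.6²·15.2² + 1.1²·6.8² + 2·[1.44·21.1·15.2·0.14 + 2.64·21.1·6.8·0.55 + 0.66·15.2·6.8·0.24] = 2703.53 + 578.725 = 3282.26.
Because errors are independent across components, Cov(Tᵢ,Tⱼ) = Cov(Xᵢ,Xⱼ); the off-diagonal part of the true-score variance is the same as above.
True-score variance = [2.4²·21.1²·0.81 + 0.6²·15.2²·0.93 + 1.1²·6.8²·0.68] + 578.725 = 2192.57 + 578.725 = 2771.29.
Reliability = 2771.29 / 3282.26 = 0.844.

0.844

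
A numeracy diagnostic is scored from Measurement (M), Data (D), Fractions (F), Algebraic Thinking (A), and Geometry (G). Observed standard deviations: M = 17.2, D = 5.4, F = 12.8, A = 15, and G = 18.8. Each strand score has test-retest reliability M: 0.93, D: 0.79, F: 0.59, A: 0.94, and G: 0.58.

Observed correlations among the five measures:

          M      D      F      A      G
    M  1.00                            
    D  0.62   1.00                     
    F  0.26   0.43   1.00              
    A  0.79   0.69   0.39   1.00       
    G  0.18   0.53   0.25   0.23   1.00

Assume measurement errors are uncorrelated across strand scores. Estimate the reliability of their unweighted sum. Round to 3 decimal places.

0.898

Var(M+D+F+A+G) = 17.2² + 5.4² + 12.8² + 15² + 18.8² + 2·[17.2·5.4·0.62 + 17.2·12.8·0.26 + 17.2·15·0.79 + 17.2·18.8·0.18 + 5.4·12.8·0.43 + 5.4·15·0.69 + 5.4·18.8·0.53 + 12.8·15·0.39 + 12.8·18.8·0.25 + 15·18.8·0.23] = 1067.28 + 1432.34 = 2499.62.
Because errors are independent across components, Cov(Tᵢ,Tⱼ) = Cov(Xᵢ,Xⱼ); the off-diagonal part of the true-score variance is the same as above.
True-score variance = [17.2²·0.93 + 5.4²·0.79 + 12.8²·0.59 + 15²·0.94 + 18.8²·0.58] + 1432.34 = 811.328 + 1432.34 = 2243.67.
Reliability = 2243.67 / 2499.62 = 0.898.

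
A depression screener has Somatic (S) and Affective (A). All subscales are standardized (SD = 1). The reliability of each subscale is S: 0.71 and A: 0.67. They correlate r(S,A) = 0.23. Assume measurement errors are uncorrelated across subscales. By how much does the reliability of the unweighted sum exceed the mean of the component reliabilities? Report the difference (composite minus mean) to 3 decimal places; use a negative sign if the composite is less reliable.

0.058

Var(sum) = 2 + 0.46 = 2.46; true-score variance = 1.38 + 0.46 = 1.84; composite reliability = 0.7480.
Mean component reliability = 0.6900.
Difference = 0.7480 − 0.6900 = 0.058.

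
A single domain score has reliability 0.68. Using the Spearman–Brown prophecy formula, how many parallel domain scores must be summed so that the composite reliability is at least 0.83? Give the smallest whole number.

3

k ≥ ρ*(1−ρ₁)/(ρ₁(1−ρ*)) = 0.83·0.32 / (0.68·0.17) = 2.298.
Smallest integer k = 3.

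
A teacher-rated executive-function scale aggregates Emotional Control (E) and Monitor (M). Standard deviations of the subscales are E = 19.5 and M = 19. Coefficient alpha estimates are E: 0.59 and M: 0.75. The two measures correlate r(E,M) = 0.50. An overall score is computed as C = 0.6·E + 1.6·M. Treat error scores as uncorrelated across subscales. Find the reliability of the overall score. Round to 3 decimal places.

Var(C) = 0.6²·19.5² + 1.6²·19² + 2·[0.96·19.5·19·0.50] = 1061.05 + 355.68 = 1416.73.
Under uncorrelated errors the observed covariances equal the true-score covariances, so only the own-variance terms attenuate.
True-score variance = [0.6²·19.5²·0.59 + 1.6²·19²·0.75] + 355.68 = 773.885 + 355.68 = 1129.57.
Reliability = 1129.57 / 1416.73 = 0.797.

0.797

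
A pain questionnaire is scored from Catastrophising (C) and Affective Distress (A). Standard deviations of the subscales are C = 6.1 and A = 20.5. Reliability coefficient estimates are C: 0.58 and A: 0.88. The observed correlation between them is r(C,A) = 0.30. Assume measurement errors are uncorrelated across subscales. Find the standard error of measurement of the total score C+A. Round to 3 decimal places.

8.128

Var(total) = 457.46 + 75.03 = 532.49.
True-score variance = 391.402 + 75.03 = 466.432, so reliability = 0.8759.
Error variance = 532.49 − 466.432 = 66.0582; SEM = √66.0582 = 8.128.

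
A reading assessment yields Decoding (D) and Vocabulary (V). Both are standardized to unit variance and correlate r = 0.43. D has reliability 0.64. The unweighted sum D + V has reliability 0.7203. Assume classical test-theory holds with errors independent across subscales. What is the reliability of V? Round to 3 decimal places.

0.560

Var(D+V) = 2 + 2·0.43 = 2.860.
True-score variance = ρ_D + ρ_V + 2·0.43, so 0.7203 = (0.64 + ρ_V + 0.86) / 2.860.
ρ_V = 0.7203·2.860 − 0.64 − 0.86 = 0.560.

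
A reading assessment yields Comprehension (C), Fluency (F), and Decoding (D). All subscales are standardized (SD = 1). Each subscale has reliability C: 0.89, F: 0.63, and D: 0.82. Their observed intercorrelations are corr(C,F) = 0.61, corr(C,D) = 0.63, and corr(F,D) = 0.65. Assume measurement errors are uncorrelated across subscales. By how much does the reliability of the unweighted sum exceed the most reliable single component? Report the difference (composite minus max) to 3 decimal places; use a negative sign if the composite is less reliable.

Var(sum) = 3 + 3.78 = 6.78; true-score variance = 2.34 + 3.78 = 6.12; composite reliability = 0.9027.
Max component reliability = 0.8900.
Difference = 0.9027 − 0.8900 = 0.013.

0.013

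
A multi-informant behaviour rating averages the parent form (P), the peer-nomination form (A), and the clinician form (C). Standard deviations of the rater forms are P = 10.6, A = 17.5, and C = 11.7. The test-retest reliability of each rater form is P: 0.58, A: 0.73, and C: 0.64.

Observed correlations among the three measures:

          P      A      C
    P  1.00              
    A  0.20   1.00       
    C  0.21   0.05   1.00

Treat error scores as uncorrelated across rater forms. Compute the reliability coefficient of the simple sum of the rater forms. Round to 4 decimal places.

Var(P+A+C) = 10.6² + 17.5² + 11.7² + 2·[10.6·17.5·0.20 + 10.6·11.7·0.21 + 17.5·11.7·0.05] = 555.5 + 146.763 = 702.263.
With uncorrelated errors the cross-covariances are all true-score covariance, so they carry over unchanged; only the diagonal terms shrink to ρᵢσᵢ².
True-score variance = [10.6²·0.58 + 17.5²·0.73 + 11.7²·0.64] + 146.763 = 376.341 + 146.763 = 523.104.
Reliability = 523.104 / 702.263 = 0.7449.

0.7449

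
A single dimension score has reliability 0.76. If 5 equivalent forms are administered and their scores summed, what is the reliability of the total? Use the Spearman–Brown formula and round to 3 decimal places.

0.941

ρ_k = kρ / (1 + (k−1)ρ) = 5·0.76 / (1 + 4·0.76) = 3.800 / 4.040 = 0.941.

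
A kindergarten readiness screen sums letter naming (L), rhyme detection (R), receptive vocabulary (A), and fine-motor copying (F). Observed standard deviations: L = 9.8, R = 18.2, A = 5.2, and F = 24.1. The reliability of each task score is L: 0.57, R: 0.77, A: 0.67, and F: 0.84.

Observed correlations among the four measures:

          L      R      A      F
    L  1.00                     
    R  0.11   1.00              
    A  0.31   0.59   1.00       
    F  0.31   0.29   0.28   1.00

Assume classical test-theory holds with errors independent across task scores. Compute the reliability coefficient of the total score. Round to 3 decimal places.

0.870

Var(L+R+A+F) = 9.8² + 18.2² + 5.2² + 24.1² + 2·[9.8·18.2·0.11 + 9.8·5.2·0.31 + 9.8·24.1·0.31 + 18.2·5.2·0.59 + 18.2·24.1·0.29 + 5.2·24.1·0.28] = 1035.13 + 653.52 = 1688.65.
With uncorrelated errors the cross-covariances are all true-score covariance, so they carry over unchanged; only the diagonal terms shrink to ρᵢσᵢ².
True-score variance = [9.8²·0.57 + 18.2²·0.77 + 5.2²·0.67 + 24.1²·0.84] + 653.52 = 815.795 + 653.52 = 1469.31.
Reliability = 1469.31 / 1688.65 = 0.870.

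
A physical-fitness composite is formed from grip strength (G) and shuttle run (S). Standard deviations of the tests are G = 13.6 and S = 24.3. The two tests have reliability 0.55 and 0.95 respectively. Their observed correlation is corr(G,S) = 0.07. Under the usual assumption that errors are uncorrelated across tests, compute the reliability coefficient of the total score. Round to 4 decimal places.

Var(G+S) = 13.6² + 24.3² + 2·[13.6·24.3·0.07] = 775.45 + 46.2672 = 821.717.
Under uncorrelated errors the observed covariances equal the true-score covariances, so only the own-variance terms attenuate.
True-score variance = [13.6²·0.55 + 24.3²·0.95] + 46.2672 = 662.693 + 46.2672 = 708.961.
Reliability = 708.961 / 821.717 = 0.8628.

0.8628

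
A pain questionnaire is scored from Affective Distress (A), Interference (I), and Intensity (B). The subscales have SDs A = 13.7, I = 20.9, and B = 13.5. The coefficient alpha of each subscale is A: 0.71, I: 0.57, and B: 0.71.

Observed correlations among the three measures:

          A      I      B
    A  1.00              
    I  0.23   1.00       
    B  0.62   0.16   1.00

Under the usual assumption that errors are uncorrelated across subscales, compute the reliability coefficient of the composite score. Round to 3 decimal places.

Var(A+I+B) = 13.7² + 20.9² + 13.5² + 2·[13.7·20.9·0.23 + 13.7·13.5·0.62 + 20.9·13.5·0.16] = 806.75 + 451.338 = 1258.09.
Because errors are independent across components, Cov(Tᵢ,Tⱼ) = Cov(Xᵢ,Xⱼ); the off-diagonal part of the true-score variance is the same as above.
True-score variance = [13.7²·0.71 + 20.9²·0.57 + 13.5²·0.71] + 451.338 = 511.639 + 451.338 = 962.977.
Reliability = 962.977 / 1258.09 = 0.765.

0.765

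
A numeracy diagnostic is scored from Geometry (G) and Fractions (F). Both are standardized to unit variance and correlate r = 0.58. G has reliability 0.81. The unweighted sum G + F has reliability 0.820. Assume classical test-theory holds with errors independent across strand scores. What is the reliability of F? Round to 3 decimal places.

0.621

Var(G+F) = 2 + 2·0.58 = 3.160.
True-score variance = ρ_G + ρ_F + 2·0.58, so 0.820 = (0.81 + ρ_F + 1.16) / 3.160.
ρ_F = 0.820·3.160 − 0.81 − 1.16 = 0.621.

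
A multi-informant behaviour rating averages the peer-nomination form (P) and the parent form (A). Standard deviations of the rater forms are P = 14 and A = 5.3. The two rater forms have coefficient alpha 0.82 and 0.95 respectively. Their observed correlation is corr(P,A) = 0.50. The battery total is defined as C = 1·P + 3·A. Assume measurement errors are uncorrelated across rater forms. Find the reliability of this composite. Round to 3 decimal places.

Var(C) = 14² + 3²·5.3² + 2·[3·14·5.3·0.50] = 448.81 + 222.6 = 671.41.
With uncorrelated errors the cross-covariances are all true-score covariance, so they carry over unchanged; only the diagonal terms shrink to ρᵢσᵢ².
True-score variance = [14²·0.82 + 3²·5.3²·0.95] + 222.6 = 400.889 + 222.6 = 623.49.
Reliability = 623.49 / 671.41 = 0.929.

0.929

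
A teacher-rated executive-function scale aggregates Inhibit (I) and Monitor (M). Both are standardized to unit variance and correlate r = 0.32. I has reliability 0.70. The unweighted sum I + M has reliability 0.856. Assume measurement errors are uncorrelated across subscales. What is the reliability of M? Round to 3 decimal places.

0.920

Var(I+M) = 2 + 2·0.32 = 2.640.
True-score variance = ρ_I + ρ_M + 2·0.32, so 0.856 = (0.70 + ρ_M + 0.64) / 2.640.
ρ_M = 0.856·2.640 − 0.70 − 0.64 = 0.920.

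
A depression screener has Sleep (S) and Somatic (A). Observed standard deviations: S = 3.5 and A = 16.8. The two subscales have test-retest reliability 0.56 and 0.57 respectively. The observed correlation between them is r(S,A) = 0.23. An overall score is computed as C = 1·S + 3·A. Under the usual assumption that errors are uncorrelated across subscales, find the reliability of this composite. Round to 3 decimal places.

0.583

Var(C) = 3.5² + 3²·16.8² + 2·[3·3.5·16.8·0.23] = 2552.41 + 81.144 = 2633.55.
Under uncorrelated errors the observed covariances equal the true-score covariances, so only the own-variance terms attenuate.
True-score variance = [3.5²·0.56 + 3²·16.8²·0.57] + 81.144 = 1454.75 + 81.144 = 1535.9.
Reliability = 1535.9 / 2633.55 = 0.583.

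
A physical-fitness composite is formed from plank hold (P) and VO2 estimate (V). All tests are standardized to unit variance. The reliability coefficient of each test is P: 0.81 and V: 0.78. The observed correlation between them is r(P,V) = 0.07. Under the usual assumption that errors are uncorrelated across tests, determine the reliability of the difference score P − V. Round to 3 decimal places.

0.780

Var(P−V) = 1 + 1 − 2·0.07 = 2 − 0.14 = 1.86.
Under uncorrelated errors the observed covariances equal the true-score covariances, so only the own-variance terms attenuate.
True-score variance = [0.81 + 0.78] − 0.14 = 1.59 − 0.14 = 1.45.
Reliability = 1.45 / 1.86 = 0.780.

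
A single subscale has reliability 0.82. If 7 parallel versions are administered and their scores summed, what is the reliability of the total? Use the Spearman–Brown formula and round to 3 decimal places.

ρ_k = kρ / (1 + (k−1)ρ) = 7·0.82 / (1 + 6·0.82) = 5.740 / 5.920 = 0.970.

0.970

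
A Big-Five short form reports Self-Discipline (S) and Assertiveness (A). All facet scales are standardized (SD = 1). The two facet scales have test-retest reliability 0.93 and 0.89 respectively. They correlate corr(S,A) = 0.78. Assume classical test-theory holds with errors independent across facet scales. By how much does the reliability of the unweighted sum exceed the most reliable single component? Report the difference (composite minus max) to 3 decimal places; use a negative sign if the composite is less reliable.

Var(sum) = 2 + 1.56 = 3.56; true-score variance = 1.82 + 1.56 = 3.38; composite reliability = 0.9494.
Max component reliability = 0.9300.
Difference = 0.9494 − 0.9300 = 0.019.

0.019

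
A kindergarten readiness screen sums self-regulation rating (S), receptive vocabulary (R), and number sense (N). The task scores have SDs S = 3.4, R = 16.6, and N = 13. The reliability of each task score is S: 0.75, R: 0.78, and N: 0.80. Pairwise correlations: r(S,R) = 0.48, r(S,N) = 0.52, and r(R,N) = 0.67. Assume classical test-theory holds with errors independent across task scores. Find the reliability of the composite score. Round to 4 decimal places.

Var(S+R+N) = 3.4² + 16.6² + 13² + 2·[3.4·16.6·0.48 + 3.4·13·0.52 + 16.6·13·0.67] = 456.12 + 389.322 = 845.442.
Because errors are independent across components, Cov(Tᵢ,Tⱼ) = Cov(Xᵢ,Xⱼ); the off-diagonal part of the true-score variance is the same as above.
True-score variance = [3.4²·0.75 + 16.6²·0.78 + 13²·0.80] + 389.322 = 358.807 + 389.322 = 748.129.
Reliability = 748.129 / 845.442 = 0.8849.

0.8849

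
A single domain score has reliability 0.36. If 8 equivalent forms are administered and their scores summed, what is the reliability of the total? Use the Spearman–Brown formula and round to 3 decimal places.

0.818

ρ_k = kρ / (1 + (k−1)ρ) = 8·0.36 / (1 + 7·0.36) = 2.880 / 3.520 = 0.818.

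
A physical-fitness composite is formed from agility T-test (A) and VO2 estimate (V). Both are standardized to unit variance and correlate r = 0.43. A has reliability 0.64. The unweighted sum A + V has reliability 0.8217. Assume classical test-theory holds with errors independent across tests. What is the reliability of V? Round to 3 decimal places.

0.850

Var(A+V) = 2 + 2·0.43 = 2.860.
True-score variance = ρ_A + ρ_V + 2·0.43, so 0.8217 = (0.64 + ρ_V + 0.86) / 2.860.
ρ_V = 0.8217·2.860 − 0.64 − 0.86 = 0.850.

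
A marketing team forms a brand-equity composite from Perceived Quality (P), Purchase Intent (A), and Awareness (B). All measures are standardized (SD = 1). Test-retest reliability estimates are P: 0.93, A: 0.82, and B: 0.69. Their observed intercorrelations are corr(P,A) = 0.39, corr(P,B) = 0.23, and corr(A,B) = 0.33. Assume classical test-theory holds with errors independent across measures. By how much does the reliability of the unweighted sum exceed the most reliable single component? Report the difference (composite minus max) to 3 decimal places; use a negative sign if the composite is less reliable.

-0.044

Var(sum) = 3 + 1.9 = 4.9; true-score variance = 2.44 + 1.9 = 4.34; composite reliability = 0.8857.
Max component reliability = 0.9300.
Difference = 0.8857 − 0.9300 = -0.044.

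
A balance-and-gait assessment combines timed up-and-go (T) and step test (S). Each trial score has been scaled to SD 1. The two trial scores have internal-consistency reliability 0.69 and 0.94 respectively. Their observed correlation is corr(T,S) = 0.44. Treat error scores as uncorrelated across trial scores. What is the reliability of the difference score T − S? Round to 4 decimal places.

Var(T−S) = 1 + 1 − 2·0.44 = 2 − 0.88 = 1.12.
Under uncorrelated errors the observed covariances equal the true-score covariances, so only the own-variance terms attenuate.
True-score variance = [0.69 + 0.94] − 0.88 = 1.63 − 0.88 = 0.75.
Reliability = 0.75 / 1.12 = 0.6696.

0.6696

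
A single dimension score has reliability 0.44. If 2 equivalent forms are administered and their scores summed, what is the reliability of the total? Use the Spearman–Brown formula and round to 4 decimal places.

0.6111

ρ_k = kρ / (1 + (k−1)ρ) = 2·0.44 / (1 + 1·0.44) = 0.880 / 1.440 = 0.6111.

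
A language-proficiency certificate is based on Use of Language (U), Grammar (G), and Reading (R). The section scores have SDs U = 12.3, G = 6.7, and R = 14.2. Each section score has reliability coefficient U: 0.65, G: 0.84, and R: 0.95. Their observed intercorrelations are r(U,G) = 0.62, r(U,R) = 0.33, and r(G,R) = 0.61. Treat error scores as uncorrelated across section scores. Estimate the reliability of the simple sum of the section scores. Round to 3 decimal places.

0.904

Var(U+G+R) = 12.3² + 6.7² + 14.2² + 2·[12.3·6.7·0.62 + 12.3·14.2·0.33 + 6.7·14.2·0.61] = 397.82 + 333.535 = 731.355.
Under uncorrelated errors the observed covariances equal the true-score covariances, so only the own-variance terms attenuate.
True-score variance = [12.3²·0.65 + 6.7²·0.84 + 14.2²·0.95] + 333.535 = 327.604 + 333.535 = 661.139.
Reliability = 661.139 / 731.355 = 0.904.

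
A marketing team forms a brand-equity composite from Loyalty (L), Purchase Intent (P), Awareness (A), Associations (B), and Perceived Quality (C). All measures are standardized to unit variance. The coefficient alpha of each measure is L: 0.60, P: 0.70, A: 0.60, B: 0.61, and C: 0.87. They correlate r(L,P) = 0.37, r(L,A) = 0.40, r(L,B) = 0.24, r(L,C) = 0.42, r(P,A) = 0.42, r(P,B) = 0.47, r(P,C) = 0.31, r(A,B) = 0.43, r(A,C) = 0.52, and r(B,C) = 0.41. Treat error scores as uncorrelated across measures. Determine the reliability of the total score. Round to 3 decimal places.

0.875

Var(L+P+A+B+C) = 5 + 2·[0.37 + 0.40 + 0.24 + 0.42 + 0.42 + 0.47 + 0.31 + 0.43 + 0.52 + 0.41] = 5 + 7.98 = 12.98.
Because errors are independent across components, Cov(Tᵢ,Tⱼ) = Cov(Xᵢ,Xⱼ); the off-diagonal part of the true-score variance is the same as above.
True-score variance = [0.60 + 0.70 + 0.60 + 0.61 + 0.87] + 7.98 = 3.38 + 7.98 = 11.36.
Reliability = 11.36 / 12.98 = 0.875.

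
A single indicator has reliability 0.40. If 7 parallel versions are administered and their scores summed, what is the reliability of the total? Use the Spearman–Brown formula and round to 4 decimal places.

0.8235

ρ_k = kρ / (1 + (k−1)ρ) = 7·0.40 / (1 + 6·0.40) = 2.800 / 3.400 = 0.8235.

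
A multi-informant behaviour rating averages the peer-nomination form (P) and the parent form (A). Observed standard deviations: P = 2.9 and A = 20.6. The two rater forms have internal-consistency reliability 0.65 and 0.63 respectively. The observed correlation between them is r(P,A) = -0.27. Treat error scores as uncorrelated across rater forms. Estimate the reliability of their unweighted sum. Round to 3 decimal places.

0.601

Var(P+A) = 2.9² + 20.6² + 2·[2.9·20.6·(-0.27)] = 432.77 − 32.2596 = 400.51.
Because errors are independent across components, Cov(Tᵢ,Tⱼ) = Cov(Xᵢ,Xⱼ); the off-diagonal part of the true-score variance is the same as above.
True-score variance = [2.9²·0.65 + 20.6²·0.63] − 32.2596 = 272.813 − 32.2596 = 240.554.
Reliability = 240.554 / 400.51 = 0.601.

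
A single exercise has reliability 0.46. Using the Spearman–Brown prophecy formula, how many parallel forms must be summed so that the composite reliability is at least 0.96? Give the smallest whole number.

29

k ≥ ρ*(1−ρ₁)/(ρ₁(1−ρ*)) = 0.96·0.54 / (0.46·0.04) = 28.174.
Smallest integer k = 29.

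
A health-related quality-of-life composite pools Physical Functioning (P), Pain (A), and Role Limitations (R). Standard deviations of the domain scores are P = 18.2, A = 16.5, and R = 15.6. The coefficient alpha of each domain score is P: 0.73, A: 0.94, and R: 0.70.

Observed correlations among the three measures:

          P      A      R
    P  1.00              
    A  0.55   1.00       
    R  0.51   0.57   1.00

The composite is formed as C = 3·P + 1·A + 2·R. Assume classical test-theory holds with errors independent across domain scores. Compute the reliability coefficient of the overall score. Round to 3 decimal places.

0.852

Var(C) = 3²·18.2² + 16.5² + 2²·15.6² + 2·[3·18.2·16.5·0.55 + 6·18.2·15.6·0.51 + 2·16.5·15.6·0.57] = 4226.85 + 3315.45 = 7542.3.
Under uncorrelated errors the observed covariances equal the true-score covariances, so only the own-variance terms attenuate.
True-score variance = [3²·18.2²·0.73 + 16.5²·0.94 + 2²·15.6²·0.70] + 3315.45 = 3113.57 + 3315.45 = 6429.02.
Reliability = 6429.02 / 7542.3 = 0.852.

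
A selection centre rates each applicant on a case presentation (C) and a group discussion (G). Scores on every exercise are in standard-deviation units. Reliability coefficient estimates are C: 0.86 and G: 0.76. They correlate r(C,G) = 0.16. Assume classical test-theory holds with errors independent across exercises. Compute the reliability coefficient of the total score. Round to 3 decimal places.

Var(C+G) = 2 + 2·[0.16] = 2 + 0.32 = 2.32.
With uncorrelated errors the cross-covariances are all true-score covariance, so they carry over unchanged; only the diagonal terms shrink to ρᵢσᵢ².
True-score variance = [0.86 + 0.76] + 0.32 = 1.62 + 0.32 = 1.94.
Reliability = 1.94 / 2.32 = 0.836.

0.836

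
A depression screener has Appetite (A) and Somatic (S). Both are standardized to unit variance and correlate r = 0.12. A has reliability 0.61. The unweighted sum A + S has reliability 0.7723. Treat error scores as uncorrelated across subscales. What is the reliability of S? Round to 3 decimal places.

0.880

Var(A+S) = 2 + 2·0.12 = 2.240.
True-score variance = ρ_A + ρ_S + 2·0.12, so 0.7723 = (0.61 + ρ_S + 0.24) / 2.240.
ρ_S = 0.7723·2.240 − 0.61 − 0.24 = 0.880.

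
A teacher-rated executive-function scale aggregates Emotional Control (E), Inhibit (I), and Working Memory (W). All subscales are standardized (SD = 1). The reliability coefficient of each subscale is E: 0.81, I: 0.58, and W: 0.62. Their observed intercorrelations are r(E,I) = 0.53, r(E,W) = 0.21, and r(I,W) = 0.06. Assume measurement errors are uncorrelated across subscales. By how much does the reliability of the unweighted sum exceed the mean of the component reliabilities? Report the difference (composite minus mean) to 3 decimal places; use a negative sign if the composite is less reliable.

Var(sum) = 3 + 1.6 = 4.6; true-score variance = 2.01 + 1.6 = 3.61; composite reliability = 0.7848.
Mean component reliability = 0.6700.
Difference = 0.7848 − 0.6700 = 0.115.

0.115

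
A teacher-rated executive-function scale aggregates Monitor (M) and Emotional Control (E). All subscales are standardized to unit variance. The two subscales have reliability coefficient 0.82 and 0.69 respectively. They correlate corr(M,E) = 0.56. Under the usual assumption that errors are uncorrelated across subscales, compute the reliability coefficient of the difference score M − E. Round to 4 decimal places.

0.4432

Var(M−E) = 1 + 1 − 2·0.56 = 2 − 1.12 = 0.88.
With uncorrelated errors the cross-covariances are all true-score covariance, so they carry over unchanged; only the diagonal terms shrink to ρᵢσᵢ².
True-score variance = [0.82 + 0.69] − 1.12 = 1.51 − 1.12 = 0.39.
Reliability = 0.39 / 0.88 = 0.4432.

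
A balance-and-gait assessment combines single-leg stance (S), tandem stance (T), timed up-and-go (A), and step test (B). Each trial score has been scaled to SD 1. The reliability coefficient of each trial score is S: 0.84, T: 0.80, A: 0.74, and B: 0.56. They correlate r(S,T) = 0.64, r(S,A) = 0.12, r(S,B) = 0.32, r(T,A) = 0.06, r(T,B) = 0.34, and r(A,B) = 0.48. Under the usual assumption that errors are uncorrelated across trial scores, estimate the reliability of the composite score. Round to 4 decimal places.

0.8662

Var(S+T+A+B) = 4 + 2·[0.64 + 0.12 + 0.32 + 0.06 + 0.34 + 0.48] = 4 + 3.92 = 7.92.
Because errors are independent across components, Cov(Tᵢ,Tⱼ) = Cov(Xᵢ,Xⱼ); the off-diagonal part of the true-score variance is the same as above.
True-score variance = [0.84 + 0.80 + 0.74 + 0.56] + 3.92 = 2.94 + 3.92 = 6.86.
Reliability = 6.86 / 7.92 = 0.8662.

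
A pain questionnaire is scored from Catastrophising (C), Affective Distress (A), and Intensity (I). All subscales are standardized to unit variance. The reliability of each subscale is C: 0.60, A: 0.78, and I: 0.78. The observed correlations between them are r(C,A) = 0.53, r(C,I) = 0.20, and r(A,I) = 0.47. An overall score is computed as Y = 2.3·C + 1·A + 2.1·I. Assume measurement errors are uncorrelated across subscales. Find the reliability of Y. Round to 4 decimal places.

Var(Y) = 2.3² + 1 + 2.1² + 2·[2.3·0.53 + 4.83·0.20 + 2.1·0.47] = 10.7 + 6.344 = 17.044.
Under uncorrelated errors the observed covariances equal the true-score covariances, so only the own-variance terms attenuate.
True-score variance = [2.3²·0.60 + 0.78 + 2.1²·0.78] + 6.344 = 7.3938 + 6.344 = 13.7378.
Reliability = 13.7378 / 17.044 = 0.8060.

0.8060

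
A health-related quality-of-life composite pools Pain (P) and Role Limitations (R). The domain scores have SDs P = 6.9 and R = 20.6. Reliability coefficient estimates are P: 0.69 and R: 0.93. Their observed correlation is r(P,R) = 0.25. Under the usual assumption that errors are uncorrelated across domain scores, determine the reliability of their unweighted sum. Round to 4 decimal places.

Var(P+R) = 6.9² + 20.6² + 2·[6.9·20.6·0.25] = 471.97 + 71.07 = 543.04.
Under uncorrelated errors the observed covariances equal the true-score covariances, so only the own-variance terms attenuate.
True-score variance = [6.9²·0.69 + 20.6²·0.93] + 71.07 = 427.506 + 71.07 = 498.576.
Reliability = 498.576 / 543.04 = 0.9181.

0.9181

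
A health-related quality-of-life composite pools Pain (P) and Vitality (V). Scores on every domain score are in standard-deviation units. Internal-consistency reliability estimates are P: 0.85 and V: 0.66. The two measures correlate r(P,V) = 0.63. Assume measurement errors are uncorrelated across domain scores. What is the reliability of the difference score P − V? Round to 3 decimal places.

Var(P−V) = 1 + 1 − 2·0.63 = 2 − 1.26 = 0.74.
Because errors are independent across components, Cov(Tᵢ,Tⱼ) = Cov(Xᵢ,Xⱼ); the off-diagonal part of the true-score variance is the same as above.
True-score variance = [0.85 + 0.66] − 1.26 = 1.51 − 1.26 = 0.25.
Reliability = 0.25 / 0.74 = 0.338.

0.338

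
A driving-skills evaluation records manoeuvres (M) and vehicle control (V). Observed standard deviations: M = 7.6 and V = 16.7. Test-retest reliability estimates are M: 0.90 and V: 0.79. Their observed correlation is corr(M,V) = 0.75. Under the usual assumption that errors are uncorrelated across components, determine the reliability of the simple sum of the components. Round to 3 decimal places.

0.878

Var(M+V) = 7.6² + 16.7² + 2·[7.6·16.7·0.75] = 336.65 + 190.38 = 527.03.
With uncorrelated errors the cross-covariances are all true-score covariance, so they carry over unchanged; only the diagonal terms shrink to ρᵢσᵢ².
True-score variance = [7.6²·0.90 + 16.7²·0.79] + 190.38 = 272.307 + 190.38 = 462.687.
Reliability = 462.687 / 527.03 = 0.878.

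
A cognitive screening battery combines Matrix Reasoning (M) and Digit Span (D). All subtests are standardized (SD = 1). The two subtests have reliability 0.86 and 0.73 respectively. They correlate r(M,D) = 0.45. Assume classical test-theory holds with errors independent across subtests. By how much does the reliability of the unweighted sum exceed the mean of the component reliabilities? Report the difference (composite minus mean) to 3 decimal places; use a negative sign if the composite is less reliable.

Var(sum) = 2 + 0.9 = 2.9; true-score variance = 1.59 + 0.9 = 2.49; composite reliability = 0.8586.
Mean component reliability = 0.7950.
Difference = 0.8586 − 0.7950 = 0.064.

0.064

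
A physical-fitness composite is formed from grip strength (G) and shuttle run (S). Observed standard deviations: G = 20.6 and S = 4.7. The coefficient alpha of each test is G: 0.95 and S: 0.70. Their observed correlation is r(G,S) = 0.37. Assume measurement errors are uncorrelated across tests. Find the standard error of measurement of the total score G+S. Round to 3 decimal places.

5.277

Var(total) = 446.45 + 71.6468 = 518.097.
True-score variance = 418.605 + 71.6468 = 490.252, so reliability = 0.9463.
Error variance = 518.097 − 490.252 = 27.845; SEM = √27.845 = 5.277.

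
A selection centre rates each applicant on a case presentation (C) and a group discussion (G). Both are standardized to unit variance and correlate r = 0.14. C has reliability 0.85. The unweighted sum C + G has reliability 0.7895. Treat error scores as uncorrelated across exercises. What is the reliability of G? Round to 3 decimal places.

Var(C+G) = 2 + 2·0.14 = 2.280.
True-score variance = ρ_C + ρ_G + 2·0.14, so 0.7895 = (0.85 + ρ_G + 0.28) / 2.280.
ρ_G = 0.7895·2.280 − 0.85 − 0.28 = 0.670.

0.670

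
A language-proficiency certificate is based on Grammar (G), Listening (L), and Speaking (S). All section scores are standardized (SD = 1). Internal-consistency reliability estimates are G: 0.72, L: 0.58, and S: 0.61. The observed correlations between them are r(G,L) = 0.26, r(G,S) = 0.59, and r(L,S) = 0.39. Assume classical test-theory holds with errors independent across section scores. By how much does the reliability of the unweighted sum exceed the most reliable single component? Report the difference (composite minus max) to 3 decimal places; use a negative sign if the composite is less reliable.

Var(sum) = 3 + 2.48 = 5.48; true-score variance = 1.91 + 2.48 = 4.39; composite reliability = 0.8011.
Max component reliability = 0.7200.
Difference = 0.8011 − 0.7200 = 0.081.

0.081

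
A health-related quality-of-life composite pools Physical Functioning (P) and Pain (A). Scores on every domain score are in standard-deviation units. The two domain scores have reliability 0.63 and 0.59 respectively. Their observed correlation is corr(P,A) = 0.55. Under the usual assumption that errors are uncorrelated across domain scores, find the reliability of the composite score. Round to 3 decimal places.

0.748

Var(P+A) = 2 + 2·[0.55] = 2 + 1.1 = 3.1.
With uncorrelated errors the cross-covariances are all true-score covariance, so they carry over unchanged; only the diagonal terms shrink to ρᵢσᵢ².
True-score variance = [0.63 + 0.59] + 1.1 = 1.22 + 1.1 = 2.32.
Reliability = 2.32 / 3.1 = 0.748.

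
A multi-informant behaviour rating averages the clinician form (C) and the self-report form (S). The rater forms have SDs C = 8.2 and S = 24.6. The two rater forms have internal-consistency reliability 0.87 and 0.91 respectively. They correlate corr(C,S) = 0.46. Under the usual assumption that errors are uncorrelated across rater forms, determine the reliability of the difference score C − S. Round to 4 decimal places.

0.8702

Var(C−S) = 8.2² + 24.6² − 2·8.2·24.6·0.46 = 672.4 − 185.582 = 486.818.
Under uncorrelated errors the observed covariances equal the true-score covariances, so only the own-variance terms attenuate.
True-score variance = [8.2²·0.87 + 24.6²·0.91] − 185.582 = 609.194 − 185.582 = 423.612.
Reliability = 423.612 / 486.818 = 0.8702.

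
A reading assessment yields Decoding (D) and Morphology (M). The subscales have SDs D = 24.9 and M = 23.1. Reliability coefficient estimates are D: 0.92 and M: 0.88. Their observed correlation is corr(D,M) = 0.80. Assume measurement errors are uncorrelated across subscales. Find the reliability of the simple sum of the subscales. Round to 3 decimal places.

Var(D+M) = 24.9² + 23.1² + 2·[24.9·23.1·0.80] = 1153.62 + 920.304 = 2073.92.
Under uncorrelated errors the observed covariances equal the true-score covariances, so only the own-variance terms attenuate.
True-score variance = [24.9²·0.92 + 23.1²·0.88] + 920.304 = 1039.99 + 920.304 = 1960.29.
Reliability = 1960.29 / 2073.92 = 0.945.

0.945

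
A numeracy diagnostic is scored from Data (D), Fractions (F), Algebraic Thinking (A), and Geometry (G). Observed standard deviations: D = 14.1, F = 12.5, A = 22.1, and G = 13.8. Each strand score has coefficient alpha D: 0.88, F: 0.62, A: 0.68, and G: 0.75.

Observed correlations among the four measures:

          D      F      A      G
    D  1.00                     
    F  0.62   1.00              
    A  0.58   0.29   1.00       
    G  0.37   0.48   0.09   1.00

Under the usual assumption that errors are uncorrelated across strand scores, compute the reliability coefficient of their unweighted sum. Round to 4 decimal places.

Var(D+F+A+G) = 14.1² + 12.5² + 22.1² + 13.8² + 2·[14.1·12.5·0.62 + 14.1·22.1·0.58 + 14.1·13.8·0.37 + 12.5·22.1·0.29 + 12.5·13.8·0.48 + 22.1·13.8·0.09] = 1033.91 + 1104.73 = 2138.64.
With uncorrelated errors the cross-covariances are all true-score covariance, so they carry over unchanged; only the diagonal terms shrink to ρᵢσᵢ².
True-score variance = [14.1²·0.88 + 12.5²·0.62 + 22.1²·0.68 + 13.8²·0.75] + 1104.73 = 746.777 + 1104.73 = 1851.5.
Reliability = 1851.5 / 2138.64 = 0.8657.

0.8657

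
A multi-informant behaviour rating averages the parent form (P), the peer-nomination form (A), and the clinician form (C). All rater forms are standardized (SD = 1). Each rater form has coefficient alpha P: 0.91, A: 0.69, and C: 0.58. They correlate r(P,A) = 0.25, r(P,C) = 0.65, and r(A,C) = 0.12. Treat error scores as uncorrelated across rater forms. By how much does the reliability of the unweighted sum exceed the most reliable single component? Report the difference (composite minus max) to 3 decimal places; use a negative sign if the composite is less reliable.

Var(sum) = 3 + 2.04 = 5.04; true-score variance = 2.18 + 2.04 = 4.22; composite reliability = 0.8373.
Max component reliability = 0.9100.
Difference = 0.8373 − 0.9100 = -0.073.

-0.073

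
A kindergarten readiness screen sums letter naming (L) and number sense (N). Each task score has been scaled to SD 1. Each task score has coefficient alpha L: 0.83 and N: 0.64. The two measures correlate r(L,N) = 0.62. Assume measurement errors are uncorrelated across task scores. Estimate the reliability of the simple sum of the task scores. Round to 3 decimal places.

Var(L+N) = 2 + 2·[0.62] = 2 + 1.24 = 3.24.
With uncorrelated errors the cross-covariances are all true-score covariance, so they carry over unchanged; only the diagonal terms shrink to ρᵢσᵢ².
True-score variance = [0.83 + 0.64] + 1.24 = 1.47 + 1.24 = 2.71.
Reliability = 2.71 / 3.24 = 0.836.

0.836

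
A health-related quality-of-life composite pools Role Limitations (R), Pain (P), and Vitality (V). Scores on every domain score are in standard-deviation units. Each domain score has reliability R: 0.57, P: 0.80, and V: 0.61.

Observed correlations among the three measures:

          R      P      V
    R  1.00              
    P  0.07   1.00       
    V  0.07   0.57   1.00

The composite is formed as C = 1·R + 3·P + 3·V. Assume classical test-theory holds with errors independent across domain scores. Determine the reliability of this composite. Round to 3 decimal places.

0.809

Var(C) = 1 + 3² + 3² + 2·[3·0.07 + 3·0.07 + 9·0.57] = 19 + 11.1 = 30.1.
Because errors are independent across components, Cov(Tᵢ,Tⱼ) = Cov(Xᵢ,Xⱼ); the off-diagonal part of the true-score variance is the same as above.
True-score variance = [0.57 + 3²·0.80 + 3²·0.61] + 11.1 = 13.26 + 11.1 = 24.36.
Reliability = 24.36 / 30.1 = 0.809.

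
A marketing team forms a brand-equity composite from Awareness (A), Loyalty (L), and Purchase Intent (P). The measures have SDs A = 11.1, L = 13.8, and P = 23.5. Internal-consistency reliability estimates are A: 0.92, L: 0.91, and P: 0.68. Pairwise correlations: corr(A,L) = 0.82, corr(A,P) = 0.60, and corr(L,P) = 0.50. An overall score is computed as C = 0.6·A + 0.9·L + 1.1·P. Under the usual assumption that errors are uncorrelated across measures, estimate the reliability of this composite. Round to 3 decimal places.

Var(C) = 0.6²·11.1² + 0.9²·13.8² + 1.1²·23.5² + 2·[0.54·11.1·13.8·0.82 + 0.66·11.1·23.5·0.60 + 0.99·13.8·23.5·0.50] = 866.835 + 663.306 = 1530.14.
Under uncorrelated errors the observed covariances equal the true-score covariances, so only the own-variance terms attenuate.
True-score variance = [0.6²·11.1²·0.92 + 0.9²·13.8²·0.91 + 1.1²·23.5²·0.68] + 663.306 = 635.572 + 663.306 = 1298.88.
Reliability = 1298.88 / 1530.14 = 0.849.

0.849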